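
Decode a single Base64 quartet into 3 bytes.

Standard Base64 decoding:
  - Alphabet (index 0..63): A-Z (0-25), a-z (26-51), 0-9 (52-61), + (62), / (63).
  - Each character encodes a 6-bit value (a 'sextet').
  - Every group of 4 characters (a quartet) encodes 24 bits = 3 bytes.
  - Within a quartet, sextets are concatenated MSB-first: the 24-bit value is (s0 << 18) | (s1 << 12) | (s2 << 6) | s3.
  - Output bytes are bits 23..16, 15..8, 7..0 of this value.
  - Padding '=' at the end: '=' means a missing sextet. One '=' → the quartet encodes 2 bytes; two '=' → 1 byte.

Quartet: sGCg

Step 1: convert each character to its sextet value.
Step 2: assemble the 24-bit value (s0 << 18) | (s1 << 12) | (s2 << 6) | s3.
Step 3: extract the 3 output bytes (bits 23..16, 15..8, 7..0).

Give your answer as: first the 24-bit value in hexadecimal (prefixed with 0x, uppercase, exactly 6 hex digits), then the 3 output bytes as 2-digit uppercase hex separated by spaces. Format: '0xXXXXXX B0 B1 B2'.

Answer: 0xB060A0 B0 60 A0

Derivation:
Sextets: s=44, G=6, C=2, g=32
24-bit: (44<<18) | (6<<12) | (2<<6) | 32
      = 0xB00000 | 0x006000 | 0x000080 | 0x000020
      = 0xB060A0
Bytes: (v>>16)&0xFF=B0, (v>>8)&0xFF=60, v&0xFF=A0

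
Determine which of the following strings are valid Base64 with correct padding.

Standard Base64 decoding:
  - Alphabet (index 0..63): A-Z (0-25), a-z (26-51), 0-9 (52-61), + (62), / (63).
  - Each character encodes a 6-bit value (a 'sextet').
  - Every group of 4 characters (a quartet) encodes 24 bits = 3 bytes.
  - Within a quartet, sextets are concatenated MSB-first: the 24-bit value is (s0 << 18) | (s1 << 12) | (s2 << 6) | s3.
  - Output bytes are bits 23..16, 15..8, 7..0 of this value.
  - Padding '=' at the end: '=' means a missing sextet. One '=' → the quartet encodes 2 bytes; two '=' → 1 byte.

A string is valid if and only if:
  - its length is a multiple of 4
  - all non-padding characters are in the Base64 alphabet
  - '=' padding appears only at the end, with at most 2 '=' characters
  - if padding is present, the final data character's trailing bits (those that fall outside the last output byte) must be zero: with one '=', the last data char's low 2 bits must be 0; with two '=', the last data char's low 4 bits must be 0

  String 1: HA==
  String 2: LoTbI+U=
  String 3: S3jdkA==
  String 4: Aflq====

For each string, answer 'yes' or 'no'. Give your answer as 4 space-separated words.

Answer: yes yes yes no

Derivation:
String 1: 'HA==' → valid
String 2: 'LoTbI+U=' → valid
String 3: 'S3jdkA==' → valid
String 4: 'Aflq====' → invalid (4 pad chars (max 2))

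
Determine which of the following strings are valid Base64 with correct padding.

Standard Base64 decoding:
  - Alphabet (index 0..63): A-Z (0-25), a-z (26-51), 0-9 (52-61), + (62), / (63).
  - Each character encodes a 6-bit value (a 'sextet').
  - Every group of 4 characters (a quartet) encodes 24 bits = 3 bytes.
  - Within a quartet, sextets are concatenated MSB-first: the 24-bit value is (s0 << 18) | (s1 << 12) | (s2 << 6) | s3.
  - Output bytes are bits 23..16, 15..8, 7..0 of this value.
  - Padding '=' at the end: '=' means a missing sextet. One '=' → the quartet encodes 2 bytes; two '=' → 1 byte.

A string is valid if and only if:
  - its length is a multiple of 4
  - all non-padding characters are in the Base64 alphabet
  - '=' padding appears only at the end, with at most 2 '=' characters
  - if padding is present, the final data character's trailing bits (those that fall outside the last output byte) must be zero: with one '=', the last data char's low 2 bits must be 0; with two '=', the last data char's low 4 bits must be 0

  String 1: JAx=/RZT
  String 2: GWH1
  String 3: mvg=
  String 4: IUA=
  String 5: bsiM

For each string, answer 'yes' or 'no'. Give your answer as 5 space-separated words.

Answer: no yes yes yes yes

Derivation:
String 1: 'JAx=/RZT' → invalid (bad char(s): ['=']; '=' in middle)
String 2: 'GWH1' → valid
String 3: 'mvg=' → valid
String 4: 'IUA=' → valid
String 5: 'bsiM' → valid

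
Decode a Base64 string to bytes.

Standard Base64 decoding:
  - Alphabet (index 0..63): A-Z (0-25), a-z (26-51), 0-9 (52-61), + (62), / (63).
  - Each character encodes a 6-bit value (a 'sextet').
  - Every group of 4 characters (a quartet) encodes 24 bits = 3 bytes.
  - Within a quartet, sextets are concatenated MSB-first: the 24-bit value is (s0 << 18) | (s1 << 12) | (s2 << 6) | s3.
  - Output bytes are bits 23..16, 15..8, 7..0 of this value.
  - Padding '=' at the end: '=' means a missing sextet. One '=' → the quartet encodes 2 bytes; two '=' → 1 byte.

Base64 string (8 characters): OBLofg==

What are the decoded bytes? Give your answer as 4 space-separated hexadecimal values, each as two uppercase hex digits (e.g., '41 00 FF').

Answer: 38 12 E8 7E

Derivation:
After char 0 ('O'=14): chars_in_quartet=1 acc=0xE bytes_emitted=0
After char 1 ('B'=1): chars_in_quartet=2 acc=0x381 bytes_emitted=0
After char 2 ('L'=11): chars_in_quartet=3 acc=0xE04B bytes_emitted=0
After char 3 ('o'=40): chars_in_quartet=4 acc=0x3812E8 -> emit 38 12 E8, reset; bytes_emitted=3
After char 4 ('f'=31): chars_in_quartet=1 acc=0x1F bytes_emitted=3
After char 5 ('g'=32): chars_in_quartet=2 acc=0x7E0 bytes_emitted=3
Padding '==': partial quartet acc=0x7E0 -> emit 7E; bytes_emitted=4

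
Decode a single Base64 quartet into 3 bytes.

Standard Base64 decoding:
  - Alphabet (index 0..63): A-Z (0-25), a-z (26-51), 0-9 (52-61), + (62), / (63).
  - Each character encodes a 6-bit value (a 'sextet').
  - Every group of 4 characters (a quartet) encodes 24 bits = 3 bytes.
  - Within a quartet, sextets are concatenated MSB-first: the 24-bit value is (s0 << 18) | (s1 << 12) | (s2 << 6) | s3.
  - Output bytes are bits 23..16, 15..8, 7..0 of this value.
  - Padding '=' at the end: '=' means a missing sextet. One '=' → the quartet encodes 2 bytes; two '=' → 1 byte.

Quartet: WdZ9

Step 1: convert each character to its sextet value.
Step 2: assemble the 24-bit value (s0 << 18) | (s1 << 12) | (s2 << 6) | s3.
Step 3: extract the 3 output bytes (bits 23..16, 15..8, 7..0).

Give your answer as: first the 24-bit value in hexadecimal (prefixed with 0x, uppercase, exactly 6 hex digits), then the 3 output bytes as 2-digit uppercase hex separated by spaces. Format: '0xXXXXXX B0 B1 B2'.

Answer: 0x59D67D 59 D6 7D

Derivation:
Sextets: W=22, d=29, Z=25, 9=61
24-bit: (22<<18) | (29<<12) | (25<<6) | 61
      = 0x580000 | 0x01D000 | 0x000640 | 0x00003D
      = 0x59D67D
Bytes: (v>>16)&0xFF=59, (v>>8)&0xFF=D6, v&0xFF=7D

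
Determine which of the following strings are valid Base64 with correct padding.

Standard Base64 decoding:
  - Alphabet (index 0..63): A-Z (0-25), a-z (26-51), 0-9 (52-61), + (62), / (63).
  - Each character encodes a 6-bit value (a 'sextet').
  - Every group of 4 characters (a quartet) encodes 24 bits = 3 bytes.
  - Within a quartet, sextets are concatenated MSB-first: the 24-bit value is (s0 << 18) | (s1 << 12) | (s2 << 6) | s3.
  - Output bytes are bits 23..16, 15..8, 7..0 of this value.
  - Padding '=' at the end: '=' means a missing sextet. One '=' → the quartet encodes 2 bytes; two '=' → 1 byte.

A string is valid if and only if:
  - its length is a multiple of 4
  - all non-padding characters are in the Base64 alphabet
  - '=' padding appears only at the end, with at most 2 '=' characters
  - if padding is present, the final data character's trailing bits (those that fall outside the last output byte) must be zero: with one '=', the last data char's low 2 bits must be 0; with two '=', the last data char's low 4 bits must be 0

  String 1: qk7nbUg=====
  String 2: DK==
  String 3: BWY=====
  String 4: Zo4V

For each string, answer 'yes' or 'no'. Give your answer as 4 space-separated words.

Answer: no no no yes

Derivation:
String 1: 'qk7nbUg=====' → invalid (5 pad chars (max 2))
String 2: 'DK==' → invalid (bad trailing bits)
String 3: 'BWY=====' → invalid (5 pad chars (max 2))
String 4: 'Zo4V' → valid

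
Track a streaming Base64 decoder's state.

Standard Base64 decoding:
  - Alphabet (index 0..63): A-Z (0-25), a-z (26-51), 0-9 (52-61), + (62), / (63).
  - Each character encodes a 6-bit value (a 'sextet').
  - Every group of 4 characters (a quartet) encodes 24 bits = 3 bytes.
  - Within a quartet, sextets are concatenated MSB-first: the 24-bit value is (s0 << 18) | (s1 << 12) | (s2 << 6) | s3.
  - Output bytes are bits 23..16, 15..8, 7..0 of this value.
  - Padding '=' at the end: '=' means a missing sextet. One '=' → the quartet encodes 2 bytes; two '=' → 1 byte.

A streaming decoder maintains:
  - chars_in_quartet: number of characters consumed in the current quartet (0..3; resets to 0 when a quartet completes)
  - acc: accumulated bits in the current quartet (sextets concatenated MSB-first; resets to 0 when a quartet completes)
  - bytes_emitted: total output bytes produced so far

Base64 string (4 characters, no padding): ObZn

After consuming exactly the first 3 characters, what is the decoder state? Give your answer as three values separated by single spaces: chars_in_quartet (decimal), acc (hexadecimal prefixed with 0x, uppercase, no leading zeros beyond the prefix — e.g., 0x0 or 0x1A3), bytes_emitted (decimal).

Answer: 3 0xE6D9 0

Derivation:
After char 0 ('O'=14): chars_in_quartet=1 acc=0xE bytes_emitted=0
After char 1 ('b'=27): chars_in_quartet=2 acc=0x39B bytes_emitted=0
After char 2 ('Z'=25): chars_in_quartet=3 acc=0xE6D9 bytes_emitted=0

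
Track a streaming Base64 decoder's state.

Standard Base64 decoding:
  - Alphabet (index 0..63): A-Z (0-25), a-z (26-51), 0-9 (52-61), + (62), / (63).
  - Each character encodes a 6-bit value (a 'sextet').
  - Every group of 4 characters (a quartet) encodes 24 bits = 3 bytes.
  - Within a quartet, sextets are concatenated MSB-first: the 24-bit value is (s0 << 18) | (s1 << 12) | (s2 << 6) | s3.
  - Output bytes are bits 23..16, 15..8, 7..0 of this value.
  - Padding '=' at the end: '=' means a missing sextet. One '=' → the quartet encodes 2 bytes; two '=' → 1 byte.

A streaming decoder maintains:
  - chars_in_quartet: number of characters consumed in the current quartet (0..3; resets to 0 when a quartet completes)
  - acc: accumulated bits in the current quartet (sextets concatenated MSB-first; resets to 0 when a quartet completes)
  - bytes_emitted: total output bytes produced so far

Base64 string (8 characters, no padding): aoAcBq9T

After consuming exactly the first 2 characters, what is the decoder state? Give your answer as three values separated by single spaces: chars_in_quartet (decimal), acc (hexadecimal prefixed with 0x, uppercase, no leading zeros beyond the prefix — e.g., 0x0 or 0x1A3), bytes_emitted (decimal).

Answer: 2 0x6A8 0

Derivation:
After char 0 ('a'=26): chars_in_quartet=1 acc=0x1A bytes_emitted=0
After char 1 ('o'=40): chars_in_quartet=2 acc=0x6A8 bytes_emitted=0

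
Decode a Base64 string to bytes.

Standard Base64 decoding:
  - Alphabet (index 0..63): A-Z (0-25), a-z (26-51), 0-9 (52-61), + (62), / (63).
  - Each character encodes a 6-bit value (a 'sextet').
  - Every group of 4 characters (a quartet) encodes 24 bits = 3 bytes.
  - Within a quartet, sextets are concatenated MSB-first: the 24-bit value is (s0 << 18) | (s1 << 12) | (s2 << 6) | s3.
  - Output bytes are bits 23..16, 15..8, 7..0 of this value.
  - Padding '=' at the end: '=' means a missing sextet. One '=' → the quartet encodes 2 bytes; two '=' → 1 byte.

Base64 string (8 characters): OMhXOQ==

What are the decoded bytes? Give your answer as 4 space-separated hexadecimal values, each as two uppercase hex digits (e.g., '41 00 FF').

Answer: 38 C8 57 39

Derivation:
After char 0 ('O'=14): chars_in_quartet=1 acc=0xE bytes_emitted=0
After char 1 ('M'=12): chars_in_quartet=2 acc=0x38C bytes_emitted=0
After char 2 ('h'=33): chars_in_quartet=3 acc=0xE321 bytes_emitted=0
After char 3 ('X'=23): chars_in_quartet=4 acc=0x38C857 -> emit 38 C8 57, reset; bytes_emitted=3
After char 4 ('O'=14): chars_in_quartet=1 acc=0xE bytes_emitted=3
After char 5 ('Q'=16): chars_in_quartet=2 acc=0x390 bytes_emitted=3
Padding '==': partial quartet acc=0x390 -> emit 39; bytes_emitted=4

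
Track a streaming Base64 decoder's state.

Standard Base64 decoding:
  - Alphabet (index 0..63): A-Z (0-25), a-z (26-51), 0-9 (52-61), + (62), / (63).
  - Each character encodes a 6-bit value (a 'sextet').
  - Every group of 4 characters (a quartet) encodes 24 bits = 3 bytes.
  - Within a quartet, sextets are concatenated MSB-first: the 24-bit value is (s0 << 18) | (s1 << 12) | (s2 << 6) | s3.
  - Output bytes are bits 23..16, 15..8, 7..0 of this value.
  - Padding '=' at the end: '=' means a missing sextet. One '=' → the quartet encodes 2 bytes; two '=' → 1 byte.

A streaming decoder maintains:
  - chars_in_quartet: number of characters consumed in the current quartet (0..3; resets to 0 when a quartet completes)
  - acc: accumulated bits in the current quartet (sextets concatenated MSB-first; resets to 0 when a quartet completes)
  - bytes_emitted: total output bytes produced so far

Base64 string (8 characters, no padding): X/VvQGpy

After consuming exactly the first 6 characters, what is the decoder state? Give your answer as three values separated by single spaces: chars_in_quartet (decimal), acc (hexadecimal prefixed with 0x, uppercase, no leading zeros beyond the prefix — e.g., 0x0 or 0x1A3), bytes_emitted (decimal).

Answer: 2 0x406 3

Derivation:
After char 0 ('X'=23): chars_in_quartet=1 acc=0x17 bytes_emitted=0
After char 1 ('/'=63): chars_in_quartet=2 acc=0x5FF bytes_emitted=0
After char 2 ('V'=21): chars_in_quartet=3 acc=0x17FD5 bytes_emitted=0
After char 3 ('v'=47): chars_in_quartet=4 acc=0x5FF56F -> emit 5F F5 6F, reset; bytes_emitted=3
After char 4 ('Q'=16): chars_in_quartet=1 acc=0x10 bytes_emitted=3
After char 5 ('G'=6): chars_in_quartet=2 acc=0x406 bytes_emitted=3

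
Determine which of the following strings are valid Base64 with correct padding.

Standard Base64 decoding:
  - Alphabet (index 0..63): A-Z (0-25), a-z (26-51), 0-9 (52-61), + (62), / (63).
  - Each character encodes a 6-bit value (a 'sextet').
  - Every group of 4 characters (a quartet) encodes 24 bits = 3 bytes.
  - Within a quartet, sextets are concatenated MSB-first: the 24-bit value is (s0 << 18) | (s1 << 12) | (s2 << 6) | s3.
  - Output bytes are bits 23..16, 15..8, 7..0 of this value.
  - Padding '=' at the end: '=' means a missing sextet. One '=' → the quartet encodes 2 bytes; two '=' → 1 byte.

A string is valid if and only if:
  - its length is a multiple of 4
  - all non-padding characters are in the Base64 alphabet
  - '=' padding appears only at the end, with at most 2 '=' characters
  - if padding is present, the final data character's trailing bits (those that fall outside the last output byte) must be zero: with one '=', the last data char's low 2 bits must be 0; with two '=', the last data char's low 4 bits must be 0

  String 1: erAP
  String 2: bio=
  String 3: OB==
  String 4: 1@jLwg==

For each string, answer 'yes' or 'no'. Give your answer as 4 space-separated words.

Answer: yes yes no no

Derivation:
String 1: 'erAP' → valid
String 2: 'bio=' → valid
String 3: 'OB==' → invalid (bad trailing bits)
String 4: '1@jLwg==' → invalid (bad char(s): ['@'])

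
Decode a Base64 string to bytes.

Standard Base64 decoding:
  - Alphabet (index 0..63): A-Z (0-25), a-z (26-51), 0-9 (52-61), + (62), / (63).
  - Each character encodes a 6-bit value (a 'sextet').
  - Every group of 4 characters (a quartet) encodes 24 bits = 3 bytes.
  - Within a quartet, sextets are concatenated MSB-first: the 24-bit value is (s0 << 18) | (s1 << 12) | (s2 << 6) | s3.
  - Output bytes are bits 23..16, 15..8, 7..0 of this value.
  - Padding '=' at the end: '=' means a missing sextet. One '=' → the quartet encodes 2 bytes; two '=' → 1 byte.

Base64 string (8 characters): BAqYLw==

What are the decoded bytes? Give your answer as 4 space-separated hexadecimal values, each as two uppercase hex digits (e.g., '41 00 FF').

Answer: 04 0A 98 2F

Derivation:
After char 0 ('B'=1): chars_in_quartet=1 acc=0x1 bytes_emitted=0
After char 1 ('A'=0): chars_in_quartet=2 acc=0x40 bytes_emitted=0
After char 2 ('q'=42): chars_in_quartet=3 acc=0x102A bytes_emitted=0
After char 3 ('Y'=24): chars_in_quartet=4 acc=0x40A98 -> emit 04 0A 98, reset; bytes_emitted=3
After char 4 ('L'=11): chars_in_quartet=1 acc=0xB bytes_emitted=3
After char 5 ('w'=48): chars_in_quartet=2 acc=0x2F0 bytes_emitted=3
Padding '==': partial quartet acc=0x2F0 -> emit 2F; bytes_emitted=4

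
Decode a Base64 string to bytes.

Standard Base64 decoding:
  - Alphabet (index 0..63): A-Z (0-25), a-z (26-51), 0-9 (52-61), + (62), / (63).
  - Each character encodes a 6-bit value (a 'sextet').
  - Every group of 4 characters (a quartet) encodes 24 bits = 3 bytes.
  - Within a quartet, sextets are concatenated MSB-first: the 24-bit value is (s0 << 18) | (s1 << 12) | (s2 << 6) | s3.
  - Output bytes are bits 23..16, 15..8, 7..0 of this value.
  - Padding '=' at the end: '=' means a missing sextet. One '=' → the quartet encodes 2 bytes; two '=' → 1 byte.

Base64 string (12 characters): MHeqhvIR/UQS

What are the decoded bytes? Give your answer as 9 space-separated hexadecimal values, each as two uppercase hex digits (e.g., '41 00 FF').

After char 0 ('M'=12): chars_in_quartet=1 acc=0xC bytes_emitted=0
After char 1 ('H'=7): chars_in_quartet=2 acc=0x307 bytes_emitted=0
After char 2 ('e'=30): chars_in_quartet=3 acc=0xC1DE bytes_emitted=0
After char 3 ('q'=42): chars_in_quartet=4 acc=0x3077AA -> emit 30 77 AA, reset; bytes_emitted=3
After char 4 ('h'=33): chars_in_quartet=1 acc=0x21 bytes_emitted=3
After char 5 ('v'=47): chars_in_quartet=2 acc=0x86F bytes_emitted=3
After char 6 ('I'=8): chars_in_quartet=3 acc=0x21BC8 bytes_emitted=3
After char 7 ('R'=17): chars_in_quartet=4 acc=0x86F211 -> emit 86 F2 11, reset; bytes_emitted=6
After char 8 ('/'=63): chars_in_quartet=1 acc=0x3F bytes_emitted=6
After char 9 ('U'=20): chars_in_quartet=2 acc=0xFD4 bytes_emitted=6
After char 10 ('Q'=16): chars_in_quartet=3 acc=0x3F510 bytes_emitted=6
After char 11 ('S'=18): chars_in_quartet=4 acc=0xFD4412 -> emit FD 44 12, reset; bytes_emitted=9

Answer: 30 77 AA 86 F2 11 FD 44 12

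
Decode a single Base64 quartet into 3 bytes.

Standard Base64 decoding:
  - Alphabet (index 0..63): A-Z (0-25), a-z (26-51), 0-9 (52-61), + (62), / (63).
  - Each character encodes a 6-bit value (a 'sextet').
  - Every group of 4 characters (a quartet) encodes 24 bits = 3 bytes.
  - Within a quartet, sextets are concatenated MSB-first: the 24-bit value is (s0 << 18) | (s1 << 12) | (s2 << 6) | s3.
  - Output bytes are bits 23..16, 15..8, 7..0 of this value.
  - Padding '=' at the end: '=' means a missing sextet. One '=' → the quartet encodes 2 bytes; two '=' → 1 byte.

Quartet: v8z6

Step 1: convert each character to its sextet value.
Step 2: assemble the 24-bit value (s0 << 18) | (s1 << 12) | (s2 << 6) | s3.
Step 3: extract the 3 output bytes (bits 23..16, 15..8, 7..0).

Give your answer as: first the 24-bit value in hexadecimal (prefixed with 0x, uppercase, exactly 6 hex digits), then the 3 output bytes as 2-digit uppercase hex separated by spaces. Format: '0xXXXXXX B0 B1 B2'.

Answer: 0xBFCCFA BF CC FA

Derivation:
Sextets: v=47, 8=60, z=51, 6=58
24-bit: (47<<18) | (60<<12) | (51<<6) | 58
      = 0xBC0000 | 0x03C000 | 0x000CC0 | 0x00003A
      = 0xBFCCFA
Bytes: (v>>16)&0xFF=BF, (v>>8)&0xFF=CC, v&0xFF=FA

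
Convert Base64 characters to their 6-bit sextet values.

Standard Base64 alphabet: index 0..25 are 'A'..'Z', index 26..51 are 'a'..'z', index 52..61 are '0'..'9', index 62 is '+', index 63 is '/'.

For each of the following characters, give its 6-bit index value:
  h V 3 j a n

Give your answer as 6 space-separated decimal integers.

'h': a..z range, 26 + ord('h') − ord('a') = 33
'V': A..Z range, ord('V') − ord('A') = 21
'3': 0..9 range, 52 + ord('3') − ord('0') = 55
'j': a..z range, 26 + ord('j') − ord('a') = 35
'a': a..z range, 26 + ord('a') − ord('a') = 26
'n': a..z range, 26 + ord('n') − ord('a') = 39

Answer: 33 21 55 35 26 39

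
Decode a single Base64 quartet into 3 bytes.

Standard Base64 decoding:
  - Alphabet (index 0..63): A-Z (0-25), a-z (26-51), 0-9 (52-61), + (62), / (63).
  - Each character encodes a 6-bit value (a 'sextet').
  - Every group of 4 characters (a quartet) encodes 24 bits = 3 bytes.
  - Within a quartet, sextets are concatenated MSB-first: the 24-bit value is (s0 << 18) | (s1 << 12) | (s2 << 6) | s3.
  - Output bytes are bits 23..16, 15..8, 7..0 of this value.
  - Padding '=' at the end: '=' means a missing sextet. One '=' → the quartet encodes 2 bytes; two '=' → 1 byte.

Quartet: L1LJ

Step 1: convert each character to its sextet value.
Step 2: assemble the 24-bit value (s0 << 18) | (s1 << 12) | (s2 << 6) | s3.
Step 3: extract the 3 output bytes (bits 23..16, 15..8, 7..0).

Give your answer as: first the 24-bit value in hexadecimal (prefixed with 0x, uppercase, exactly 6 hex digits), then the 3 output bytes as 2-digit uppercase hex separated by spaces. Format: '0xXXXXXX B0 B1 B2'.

Sextets: L=11, 1=53, L=11, J=9
24-bit: (11<<18) | (53<<12) | (11<<6) | 9
      = 0x2C0000 | 0x035000 | 0x0002C0 | 0x000009
      = 0x2F52C9
Bytes: (v>>16)&0xFF=2F, (v>>8)&0xFF=52, v&0xFF=C9

Answer: 0x2F52C9 2F 52 C9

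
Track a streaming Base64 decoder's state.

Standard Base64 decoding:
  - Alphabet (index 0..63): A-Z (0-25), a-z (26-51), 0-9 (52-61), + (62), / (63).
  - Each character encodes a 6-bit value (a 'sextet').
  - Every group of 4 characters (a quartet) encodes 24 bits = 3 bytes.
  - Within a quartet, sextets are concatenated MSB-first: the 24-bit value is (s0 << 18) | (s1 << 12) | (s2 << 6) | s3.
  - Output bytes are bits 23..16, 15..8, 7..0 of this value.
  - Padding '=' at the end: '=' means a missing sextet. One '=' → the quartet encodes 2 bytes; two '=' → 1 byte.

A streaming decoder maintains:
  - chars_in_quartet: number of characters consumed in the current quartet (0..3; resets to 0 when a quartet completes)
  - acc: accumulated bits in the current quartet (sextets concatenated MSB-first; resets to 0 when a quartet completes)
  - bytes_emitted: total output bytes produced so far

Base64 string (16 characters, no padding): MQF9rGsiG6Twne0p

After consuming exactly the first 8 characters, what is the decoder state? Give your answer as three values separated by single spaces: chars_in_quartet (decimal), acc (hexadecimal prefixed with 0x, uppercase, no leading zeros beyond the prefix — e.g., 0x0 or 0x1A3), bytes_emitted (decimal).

Answer: 0 0x0 6

Derivation:
After char 0 ('M'=12): chars_in_quartet=1 acc=0xC bytes_emitted=0
After char 1 ('Q'=16): chars_in_quartet=2 acc=0x310 bytes_emitted=0
After char 2 ('F'=5): chars_in_quartet=3 acc=0xC405 bytes_emitted=0
After char 3 ('9'=61): chars_in_quartet=4 acc=0x31017D -> emit 31 01 7D, reset; bytes_emitted=3
After char 4 ('r'=43): chars_in_quartet=1 acc=0x2B bytes_emitted=3
After char 5 ('G'=6): chars_in_quartet=2 acc=0xAC6 bytes_emitted=3
After char 6 ('s'=44): chars_in_quartet=3 acc=0x2B1AC bytes_emitted=3
After char 7 ('i'=34): chars_in_quartet=4 acc=0xAC6B22 -> emit AC 6B 22, reset; bytes_emitted=6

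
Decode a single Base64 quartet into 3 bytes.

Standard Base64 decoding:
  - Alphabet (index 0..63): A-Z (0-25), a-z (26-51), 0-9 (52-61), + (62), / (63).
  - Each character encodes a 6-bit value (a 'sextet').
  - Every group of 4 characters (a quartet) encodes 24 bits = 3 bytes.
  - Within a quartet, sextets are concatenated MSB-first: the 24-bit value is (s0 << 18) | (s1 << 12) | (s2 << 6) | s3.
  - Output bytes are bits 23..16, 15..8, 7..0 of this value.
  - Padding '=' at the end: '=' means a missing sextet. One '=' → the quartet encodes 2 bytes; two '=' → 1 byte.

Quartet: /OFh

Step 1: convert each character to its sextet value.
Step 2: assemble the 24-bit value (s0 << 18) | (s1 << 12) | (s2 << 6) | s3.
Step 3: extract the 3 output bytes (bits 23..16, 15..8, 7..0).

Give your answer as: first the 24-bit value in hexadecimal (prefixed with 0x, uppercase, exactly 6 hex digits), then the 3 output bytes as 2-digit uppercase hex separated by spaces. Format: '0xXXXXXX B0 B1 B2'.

Sextets: /=63, O=14, F=5, h=33
24-bit: (63<<18) | (14<<12) | (5<<6) | 33
      = 0xFC0000 | 0x00E000 | 0x000140 | 0x000021
      = 0xFCE161
Bytes: (v>>16)&0xFF=FC, (v>>8)&0xFF=E1, v&0xFF=61

Answer: 0xFCE161 FC E1 61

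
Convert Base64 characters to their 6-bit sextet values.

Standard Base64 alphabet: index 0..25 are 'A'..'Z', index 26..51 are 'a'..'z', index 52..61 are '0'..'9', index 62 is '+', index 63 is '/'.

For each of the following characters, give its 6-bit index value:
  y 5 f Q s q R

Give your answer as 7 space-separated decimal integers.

'y': a..z range, 26 + ord('y') − ord('a') = 50
'5': 0..9 range, 52 + ord('5') − ord('0') = 57
'f': a..z range, 26 + ord('f') − ord('a') = 31
'Q': A..Z range, ord('Q') − ord('A') = 16
's': a..z range, 26 + ord('s') − ord('a') = 44
'q': a..z range, 26 + ord('q') − ord('a') = 42
'R': A..Z range, ord('R') − ord('A') = 17

Answer: 50 57 31 16 44 42 17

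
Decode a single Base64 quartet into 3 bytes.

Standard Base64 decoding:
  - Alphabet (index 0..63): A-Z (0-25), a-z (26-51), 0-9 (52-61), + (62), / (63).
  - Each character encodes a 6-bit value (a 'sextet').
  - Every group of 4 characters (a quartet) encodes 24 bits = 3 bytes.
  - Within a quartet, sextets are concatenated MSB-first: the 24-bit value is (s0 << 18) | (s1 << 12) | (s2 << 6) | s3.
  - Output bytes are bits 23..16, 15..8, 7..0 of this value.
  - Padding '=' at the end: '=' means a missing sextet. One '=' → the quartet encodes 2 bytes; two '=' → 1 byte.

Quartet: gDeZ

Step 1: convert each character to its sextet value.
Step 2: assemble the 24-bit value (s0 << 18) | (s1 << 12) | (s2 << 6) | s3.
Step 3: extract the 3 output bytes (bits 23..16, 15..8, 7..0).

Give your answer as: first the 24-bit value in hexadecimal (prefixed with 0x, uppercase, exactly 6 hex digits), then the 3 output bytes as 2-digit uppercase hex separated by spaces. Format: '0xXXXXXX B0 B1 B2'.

Sextets: g=32, D=3, e=30, Z=25
24-bit: (32<<18) | (3<<12) | (30<<6) | 25
      = 0x800000 | 0x003000 | 0x000780 | 0x000019
      = 0x803799
Bytes: (v>>16)&0xFF=80, (v>>8)&0xFF=37, v&0xFF=99

Answer: 0x803799 80 37 99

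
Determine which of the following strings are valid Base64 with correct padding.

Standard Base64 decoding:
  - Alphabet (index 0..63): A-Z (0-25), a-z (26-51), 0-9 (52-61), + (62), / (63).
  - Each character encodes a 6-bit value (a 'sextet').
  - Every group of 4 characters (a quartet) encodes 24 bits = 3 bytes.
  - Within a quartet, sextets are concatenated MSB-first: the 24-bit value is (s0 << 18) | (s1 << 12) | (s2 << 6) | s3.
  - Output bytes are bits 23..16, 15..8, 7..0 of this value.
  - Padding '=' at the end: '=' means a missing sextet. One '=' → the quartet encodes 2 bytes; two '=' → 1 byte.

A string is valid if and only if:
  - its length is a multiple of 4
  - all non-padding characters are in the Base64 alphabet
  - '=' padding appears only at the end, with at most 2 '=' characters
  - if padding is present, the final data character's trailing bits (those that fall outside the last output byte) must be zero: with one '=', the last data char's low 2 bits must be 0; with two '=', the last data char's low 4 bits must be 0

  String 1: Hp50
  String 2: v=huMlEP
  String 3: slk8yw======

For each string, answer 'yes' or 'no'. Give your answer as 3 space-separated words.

Answer: yes no no

Derivation:
String 1: 'Hp50' → valid
String 2: 'v=huMlEP' → invalid (bad char(s): ['=']; '=' in middle)
String 3: 'slk8yw======' → invalid (6 pad chars (max 2))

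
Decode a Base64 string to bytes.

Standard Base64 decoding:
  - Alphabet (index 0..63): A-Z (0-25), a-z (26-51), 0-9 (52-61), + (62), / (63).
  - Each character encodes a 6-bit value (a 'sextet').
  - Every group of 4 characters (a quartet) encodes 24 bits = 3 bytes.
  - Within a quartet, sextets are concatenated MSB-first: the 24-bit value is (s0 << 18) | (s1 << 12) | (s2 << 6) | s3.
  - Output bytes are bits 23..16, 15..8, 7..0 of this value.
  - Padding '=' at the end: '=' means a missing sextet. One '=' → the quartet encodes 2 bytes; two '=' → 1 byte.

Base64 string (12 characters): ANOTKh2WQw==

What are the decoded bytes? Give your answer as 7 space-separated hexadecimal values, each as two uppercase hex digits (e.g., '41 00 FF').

Answer: 00 D3 93 2A 1D 96 43

Derivation:
After char 0 ('A'=0): chars_in_quartet=1 acc=0x0 bytes_emitted=0
After char 1 ('N'=13): chars_in_quartet=2 acc=0xD bytes_emitted=0
After char 2 ('O'=14): chars_in_quartet=3 acc=0x34E bytes_emitted=0
After char 3 ('T'=19): chars_in_quartet=4 acc=0xD393 -> emit 00 D3 93, reset; bytes_emitted=3
After char 4 ('K'=10): chars_in_quartet=1 acc=0xA bytes_emitted=3
After char 5 ('h'=33): chars_in_quartet=2 acc=0x2A1 bytes_emitted=3
After char 6 ('2'=54): chars_in_quartet=3 acc=0xA876 bytes_emitted=3
After char 7 ('W'=22): chars_in_quartet=4 acc=0x2A1D96 -> emit 2A 1D 96, reset; bytes_emitted=6
After char 8 ('Q'=16): chars_in_quartet=1 acc=0x10 bytes_emitted=6
After char 9 ('w'=48): chars_in_quartet=2 acc=0x430 bytes_emitted=6
Padding '==': partial quartet acc=0x430 -> emit 43; bytes_emitted=7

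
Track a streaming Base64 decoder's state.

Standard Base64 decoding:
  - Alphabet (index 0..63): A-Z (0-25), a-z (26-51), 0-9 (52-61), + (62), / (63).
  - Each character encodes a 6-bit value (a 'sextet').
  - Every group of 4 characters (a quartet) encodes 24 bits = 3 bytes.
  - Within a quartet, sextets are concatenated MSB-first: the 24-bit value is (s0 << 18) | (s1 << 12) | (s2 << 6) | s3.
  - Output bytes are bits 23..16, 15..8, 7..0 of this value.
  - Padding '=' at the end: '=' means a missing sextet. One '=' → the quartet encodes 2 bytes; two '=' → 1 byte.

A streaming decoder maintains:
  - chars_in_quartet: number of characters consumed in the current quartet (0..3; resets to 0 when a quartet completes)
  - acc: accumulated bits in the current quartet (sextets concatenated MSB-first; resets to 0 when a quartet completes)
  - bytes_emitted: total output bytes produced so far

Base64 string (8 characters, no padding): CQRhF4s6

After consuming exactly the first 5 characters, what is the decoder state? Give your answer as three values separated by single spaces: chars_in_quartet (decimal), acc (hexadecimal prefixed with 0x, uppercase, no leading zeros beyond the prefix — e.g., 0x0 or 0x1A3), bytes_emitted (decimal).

After char 0 ('C'=2): chars_in_quartet=1 acc=0x2 bytes_emitted=0
After char 1 ('Q'=16): chars_in_quartet=2 acc=0x90 bytes_emitted=0
After char 2 ('R'=17): chars_in_quartet=3 acc=0x2411 bytes_emitted=0
After char 3 ('h'=33): chars_in_quartet=4 acc=0x90461 -> emit 09 04 61, reset; bytes_emitted=3
After char 4 ('F'=5): chars_in_quartet=1 acc=0x5 bytes_emitted=3

Answer: 1 0x5 3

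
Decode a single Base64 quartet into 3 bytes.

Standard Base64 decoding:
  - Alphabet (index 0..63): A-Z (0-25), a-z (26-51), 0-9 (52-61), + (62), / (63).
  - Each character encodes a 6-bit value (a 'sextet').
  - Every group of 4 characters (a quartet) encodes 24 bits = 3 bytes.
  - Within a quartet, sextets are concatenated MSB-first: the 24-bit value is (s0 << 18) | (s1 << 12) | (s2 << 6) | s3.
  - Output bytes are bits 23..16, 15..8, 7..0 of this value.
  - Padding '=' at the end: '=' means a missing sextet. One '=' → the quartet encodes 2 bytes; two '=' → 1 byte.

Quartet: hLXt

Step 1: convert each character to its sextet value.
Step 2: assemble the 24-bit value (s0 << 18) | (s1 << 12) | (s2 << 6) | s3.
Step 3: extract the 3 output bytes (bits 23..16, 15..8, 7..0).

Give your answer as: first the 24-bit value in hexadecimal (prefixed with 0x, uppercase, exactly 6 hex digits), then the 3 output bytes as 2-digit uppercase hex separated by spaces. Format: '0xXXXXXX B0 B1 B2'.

Answer: 0x84B5ED 84 B5 ED

Derivation:
Sextets: h=33, L=11, X=23, t=45
24-bit: (33<<18) | (11<<12) | (23<<6) | 45
      = 0x840000 | 0x00B000 | 0x0005C0 | 0x00002D
      = 0x84B5ED
Bytes: (v>>16)&0xFF=84, (v>>8)&0xFF=B5, v&0xFF=ED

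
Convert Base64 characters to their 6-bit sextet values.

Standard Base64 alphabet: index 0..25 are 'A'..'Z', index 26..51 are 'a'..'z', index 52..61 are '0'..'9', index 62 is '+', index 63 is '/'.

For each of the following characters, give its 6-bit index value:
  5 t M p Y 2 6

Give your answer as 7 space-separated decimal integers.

'5': 0..9 range, 52 + ord('5') − ord('0') = 57
't': a..z range, 26 + ord('t') − ord('a') = 45
'M': A..Z range, ord('M') − ord('A') = 12
'p': a..z range, 26 + ord('p') − ord('a') = 41
'Y': A..Z range, ord('Y') − ord('A') = 24
'2': 0..9 range, 52 + ord('2') − ord('0') = 54
'6': 0..9 range, 52 + ord('6') − ord('0') = 58

Answer: 57 45 12 41 24 54 58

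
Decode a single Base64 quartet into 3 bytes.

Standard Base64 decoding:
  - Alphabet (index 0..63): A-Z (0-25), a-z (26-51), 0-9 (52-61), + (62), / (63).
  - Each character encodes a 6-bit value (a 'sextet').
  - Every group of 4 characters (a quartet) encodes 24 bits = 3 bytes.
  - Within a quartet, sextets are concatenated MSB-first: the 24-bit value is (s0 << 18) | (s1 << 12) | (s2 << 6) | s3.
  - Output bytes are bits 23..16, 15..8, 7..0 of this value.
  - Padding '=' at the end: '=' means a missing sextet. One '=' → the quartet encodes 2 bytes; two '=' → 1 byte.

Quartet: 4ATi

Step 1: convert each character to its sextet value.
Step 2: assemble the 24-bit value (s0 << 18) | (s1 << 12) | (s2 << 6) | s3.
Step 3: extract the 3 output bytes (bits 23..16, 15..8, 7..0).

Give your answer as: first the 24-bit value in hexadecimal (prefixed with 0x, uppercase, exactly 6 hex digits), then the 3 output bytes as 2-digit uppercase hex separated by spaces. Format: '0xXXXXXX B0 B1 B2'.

Answer: 0xE004E2 E0 04 E2

Derivation:
Sextets: 4=56, A=0, T=19, i=34
24-bit: (56<<18) | (0<<12) | (19<<6) | 34
      = 0xE00000 | 0x000000 | 0x0004C0 | 0x000022
      = 0xE004E2
Bytes: (v>>16)&0xFF=E0, (v>>8)&0xFF=04, v&0xFF=E2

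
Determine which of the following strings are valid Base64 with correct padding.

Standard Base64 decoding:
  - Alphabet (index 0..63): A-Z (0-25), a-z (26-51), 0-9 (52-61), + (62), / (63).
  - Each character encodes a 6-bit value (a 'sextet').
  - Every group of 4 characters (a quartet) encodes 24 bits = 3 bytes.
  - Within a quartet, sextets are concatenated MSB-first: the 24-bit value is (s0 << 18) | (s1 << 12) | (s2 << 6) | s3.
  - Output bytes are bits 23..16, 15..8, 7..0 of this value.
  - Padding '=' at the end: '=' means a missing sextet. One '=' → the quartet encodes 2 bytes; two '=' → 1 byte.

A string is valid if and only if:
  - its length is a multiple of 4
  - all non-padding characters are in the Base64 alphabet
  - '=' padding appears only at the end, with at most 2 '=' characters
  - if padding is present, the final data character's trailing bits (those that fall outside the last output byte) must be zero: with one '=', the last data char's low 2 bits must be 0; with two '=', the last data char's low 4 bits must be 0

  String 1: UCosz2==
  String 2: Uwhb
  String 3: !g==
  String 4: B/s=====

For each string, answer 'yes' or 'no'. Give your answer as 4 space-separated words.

String 1: 'UCosz2==' → invalid (bad trailing bits)
String 2: 'Uwhb' → valid
String 3: '!g==' → invalid (bad char(s): ['!'])
String 4: 'B/s=====' → invalid (5 pad chars (max 2))

Answer: no yes no no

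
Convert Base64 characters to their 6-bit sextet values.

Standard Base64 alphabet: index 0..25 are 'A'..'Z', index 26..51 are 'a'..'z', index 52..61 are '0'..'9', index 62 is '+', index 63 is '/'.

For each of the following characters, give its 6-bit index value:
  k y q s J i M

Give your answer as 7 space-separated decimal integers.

Answer: 36 50 42 44 9 34 12

Derivation:
'k': a..z range, 26 + ord('k') − ord('a') = 36
'y': a..z range, 26 + ord('y') − ord('a') = 50
'q': a..z range, 26 + ord('q') − ord('a') = 42
's': a..z range, 26 + ord('s') − ord('a') = 44
'J': A..Z range, ord('J') − ord('A') = 9
'i': a..z range, 26 + ord('i') − ord('a') = 34
'M': A..Z range, ord('M') − ord('A') = 12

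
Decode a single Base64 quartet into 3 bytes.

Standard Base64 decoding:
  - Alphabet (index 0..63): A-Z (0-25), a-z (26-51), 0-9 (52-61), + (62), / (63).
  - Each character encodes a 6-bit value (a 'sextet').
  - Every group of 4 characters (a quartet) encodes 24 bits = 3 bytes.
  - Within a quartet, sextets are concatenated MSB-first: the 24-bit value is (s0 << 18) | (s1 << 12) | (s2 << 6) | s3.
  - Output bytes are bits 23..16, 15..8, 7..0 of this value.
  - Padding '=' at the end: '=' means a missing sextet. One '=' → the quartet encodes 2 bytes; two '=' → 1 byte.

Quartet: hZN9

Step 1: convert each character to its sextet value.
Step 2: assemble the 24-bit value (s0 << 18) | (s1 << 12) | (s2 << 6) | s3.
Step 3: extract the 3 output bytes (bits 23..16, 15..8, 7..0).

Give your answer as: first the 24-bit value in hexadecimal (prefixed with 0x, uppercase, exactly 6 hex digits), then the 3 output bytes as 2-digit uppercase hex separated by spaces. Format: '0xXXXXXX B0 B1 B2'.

Sextets: h=33, Z=25, N=13, 9=61
24-bit: (33<<18) | (25<<12) | (13<<6) | 61
      = 0x840000 | 0x019000 | 0x000340 | 0x00003D
      = 0x85937D
Bytes: (v>>16)&0xFF=85, (v>>8)&0xFF=93, v&0xFF=7D

Answer: 0x85937D 85 93 7D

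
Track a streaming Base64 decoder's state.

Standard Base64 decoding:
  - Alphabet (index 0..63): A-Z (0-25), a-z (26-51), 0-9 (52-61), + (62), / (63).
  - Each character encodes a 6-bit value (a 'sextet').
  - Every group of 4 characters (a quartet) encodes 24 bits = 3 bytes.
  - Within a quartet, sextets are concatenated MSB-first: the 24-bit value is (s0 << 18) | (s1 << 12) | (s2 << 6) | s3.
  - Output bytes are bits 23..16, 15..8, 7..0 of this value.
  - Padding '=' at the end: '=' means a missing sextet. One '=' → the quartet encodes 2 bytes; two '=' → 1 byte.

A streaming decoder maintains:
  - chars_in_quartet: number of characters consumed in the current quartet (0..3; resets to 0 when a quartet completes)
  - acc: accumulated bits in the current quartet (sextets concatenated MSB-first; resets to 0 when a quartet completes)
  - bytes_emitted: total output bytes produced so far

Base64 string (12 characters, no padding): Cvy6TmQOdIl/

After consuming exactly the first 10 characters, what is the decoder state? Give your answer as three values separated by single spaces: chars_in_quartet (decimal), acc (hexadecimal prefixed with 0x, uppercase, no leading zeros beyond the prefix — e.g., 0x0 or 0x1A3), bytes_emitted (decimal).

Answer: 2 0x748 6

Derivation:
After char 0 ('C'=2): chars_in_quartet=1 acc=0x2 bytes_emitted=0
After char 1 ('v'=47): chars_in_quartet=2 acc=0xAF bytes_emitted=0
After char 2 ('y'=50): chars_in_quartet=3 acc=0x2BF2 bytes_emitted=0
After char 3 ('6'=58): chars_in_quartet=4 acc=0xAFCBA -> emit 0A FC BA, reset; bytes_emitted=3
After char 4 ('T'=19): chars_in_quartet=1 acc=0x13 bytes_emitted=3
After char 5 ('m'=38): chars_in_quartet=2 acc=0x4E6 bytes_emitted=3
After char 6 ('Q'=16): chars_in_quartet=3 acc=0x13990 bytes_emitted=3
After char 7 ('O'=14): chars_in_quartet=4 acc=0x4E640E -> emit 4E 64 0E, reset; bytes_emitted=6
After char 8 ('d'=29): chars_in_quartet=1 acc=0x1D bytes_emitted=6
After char 9 ('I'=8): chars_in_quartet=2 acc=0x748 bytes_emitted=6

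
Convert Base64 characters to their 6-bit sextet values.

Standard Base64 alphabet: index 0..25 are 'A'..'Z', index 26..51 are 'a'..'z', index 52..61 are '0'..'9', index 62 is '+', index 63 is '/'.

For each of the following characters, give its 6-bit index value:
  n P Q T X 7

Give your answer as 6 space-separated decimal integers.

'n': a..z range, 26 + ord('n') − ord('a') = 39
'P': A..Z range, ord('P') − ord('A') = 15
'Q': A..Z range, ord('Q') − ord('A') = 16
'T': A..Z range, ord('T') − ord('A') = 19
'X': A..Z range, ord('X') − ord('A') = 23
'7': 0..9 range, 52 + ord('7') − ord('0') = 59

Answer: 39 15 16 19 23 59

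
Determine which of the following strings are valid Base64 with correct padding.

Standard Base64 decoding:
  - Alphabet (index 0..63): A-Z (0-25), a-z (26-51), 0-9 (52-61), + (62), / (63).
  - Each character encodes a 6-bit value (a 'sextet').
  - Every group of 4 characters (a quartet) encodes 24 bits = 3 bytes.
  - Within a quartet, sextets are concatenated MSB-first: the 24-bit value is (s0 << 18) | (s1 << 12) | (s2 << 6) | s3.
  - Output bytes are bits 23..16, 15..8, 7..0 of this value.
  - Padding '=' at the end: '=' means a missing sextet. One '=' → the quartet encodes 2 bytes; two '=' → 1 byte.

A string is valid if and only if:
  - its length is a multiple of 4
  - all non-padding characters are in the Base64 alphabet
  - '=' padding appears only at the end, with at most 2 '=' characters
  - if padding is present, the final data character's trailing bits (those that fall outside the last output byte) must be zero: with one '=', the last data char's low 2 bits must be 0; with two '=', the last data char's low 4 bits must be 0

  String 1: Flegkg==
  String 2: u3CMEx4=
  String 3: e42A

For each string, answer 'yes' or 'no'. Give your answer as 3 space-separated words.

Answer: yes yes yes

Derivation:
String 1: 'Flegkg==' → valid
String 2: 'u3CMEx4=' → valid
String 3: 'e42A' → valid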